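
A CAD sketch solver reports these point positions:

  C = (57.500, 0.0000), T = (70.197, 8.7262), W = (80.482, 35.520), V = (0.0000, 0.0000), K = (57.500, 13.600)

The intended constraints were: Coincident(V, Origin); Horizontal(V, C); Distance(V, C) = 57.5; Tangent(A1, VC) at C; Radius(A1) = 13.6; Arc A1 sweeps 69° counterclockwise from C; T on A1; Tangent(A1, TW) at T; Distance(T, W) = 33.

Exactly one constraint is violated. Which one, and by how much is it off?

Distance(T, W) = 33 — off by 4.30.

V = (0.00, 0.00) ✓; V.y = 0.00, C.y = 0.00 ✓; |VC| = 57.50 ✓; ∠(KC, CV) = 90.00° ✓; |KC| = 13.60 ✓; bearing(K→T) − bearing(K→C) = 69.00° ✓; |KT| = 13.60 ✓; ∠(KT, TW) = 90.00° ✓; |TW| = 28.70 ✗.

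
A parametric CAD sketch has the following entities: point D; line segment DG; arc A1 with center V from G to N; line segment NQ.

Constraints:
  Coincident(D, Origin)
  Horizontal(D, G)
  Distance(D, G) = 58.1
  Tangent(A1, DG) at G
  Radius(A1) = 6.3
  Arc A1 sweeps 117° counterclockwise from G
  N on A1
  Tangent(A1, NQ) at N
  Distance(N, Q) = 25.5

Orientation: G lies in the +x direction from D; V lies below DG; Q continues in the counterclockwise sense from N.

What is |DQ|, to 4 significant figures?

71.56

On A1, G sits at bearing 90° from V; a 117° counterclockwise sweep puts N at bearing 207°, so N = V + 6.3·(cos 207°, sin 207°) = (52.49, -9.160). Since A1 is tangent to NQ there, VN ⟂ NQ, so NQ runs along (−sin 207°, cos 207°); with |NQ| = 25.5, Q = (64.06, -31.88). Then |DQ| = |Q − D| = 71.56.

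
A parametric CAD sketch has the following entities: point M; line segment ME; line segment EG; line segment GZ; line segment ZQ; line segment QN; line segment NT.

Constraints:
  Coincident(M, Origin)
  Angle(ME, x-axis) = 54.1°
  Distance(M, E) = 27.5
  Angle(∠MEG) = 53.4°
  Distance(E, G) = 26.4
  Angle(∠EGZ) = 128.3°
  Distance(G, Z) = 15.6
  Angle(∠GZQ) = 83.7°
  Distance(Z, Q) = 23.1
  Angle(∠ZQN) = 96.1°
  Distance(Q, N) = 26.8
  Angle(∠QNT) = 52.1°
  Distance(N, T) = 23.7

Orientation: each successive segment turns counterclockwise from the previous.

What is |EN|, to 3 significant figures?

3.39

∠GZQ = 83.7° gives ZQ at -31.3° from the x-axis; with |ZQ| = 23.1, Q = (-0.0531, -2.41). ∠ZQN = 96.1° gives QN at 52.6° from the x-axis; with |QN| = 26.8, N = (16.2, 18.9). Then |EN| = |N − E| = 3.39.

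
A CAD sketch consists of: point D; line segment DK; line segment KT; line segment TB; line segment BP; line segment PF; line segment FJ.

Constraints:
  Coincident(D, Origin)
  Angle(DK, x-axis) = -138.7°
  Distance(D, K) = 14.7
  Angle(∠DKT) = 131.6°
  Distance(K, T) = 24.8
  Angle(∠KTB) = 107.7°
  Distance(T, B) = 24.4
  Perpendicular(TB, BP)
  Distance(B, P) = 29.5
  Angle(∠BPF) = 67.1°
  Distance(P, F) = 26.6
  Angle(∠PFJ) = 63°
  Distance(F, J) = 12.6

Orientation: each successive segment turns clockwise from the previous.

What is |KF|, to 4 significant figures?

8.680

D is at the origin; DK runs at -138.7° with length 14.7, so K = (-11.04, -9.702). ∠DKT = 131.6° gives KT at 172.9° from the x-axis; with |KT| = 24.8, T = (-35.65, -6.637). ∠KTB = 107.7° gives TB at 100.6° from the x-axis; with |TB| = 24.4, B = (-40.14, 17.35). The perpendicularity gives BP at right angles to TB, so BP runs at 10.60°; with |BP| = 29.5, P = (-11.15, 22.77). ∠BPF = 67.1° gives PF at -102.3° from the x-axis; with |PF| = 26.6, F = (-16.81, -3.216). Then |KF| = |F − K| = 8.680.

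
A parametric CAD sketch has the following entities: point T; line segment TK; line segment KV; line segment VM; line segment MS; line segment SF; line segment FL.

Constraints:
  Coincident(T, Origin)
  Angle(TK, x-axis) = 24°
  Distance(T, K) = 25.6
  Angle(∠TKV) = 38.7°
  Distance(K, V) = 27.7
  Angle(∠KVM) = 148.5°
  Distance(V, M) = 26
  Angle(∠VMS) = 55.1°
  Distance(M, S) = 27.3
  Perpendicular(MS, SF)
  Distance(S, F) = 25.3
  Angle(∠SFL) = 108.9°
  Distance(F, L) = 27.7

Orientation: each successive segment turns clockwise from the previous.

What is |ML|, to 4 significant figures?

34.29

T is at the origin; TK runs at 24.0° with length 25.6, so K = (23.39, 10.41). ∠TKV = 38.7° gives KV at -117.3° from the x-axis; with |KV| = 27.7, V = (10.68, -14.20). ∠KVM = 148.5° gives VM at -148.8° from the x-axis; with |VM| = 26.0, M = (-11.56, -27.67). ∠VMS = 55.1° gives MS at 86.30° from the x-axis; with |MS| = 27.3, S = (-9.796, -0.4278). The perpendicularity gives SF at right angles to MS, so SF runs at -3.700°; with |SF| = 25.3, F = (15.45, -2.061). ∠SFL = 108.9° gives FL at -74.80° from the x-axis; with |FL| = 27.7, L = (22.71, -28.79). Then |ML| = |L − M| = 34.29.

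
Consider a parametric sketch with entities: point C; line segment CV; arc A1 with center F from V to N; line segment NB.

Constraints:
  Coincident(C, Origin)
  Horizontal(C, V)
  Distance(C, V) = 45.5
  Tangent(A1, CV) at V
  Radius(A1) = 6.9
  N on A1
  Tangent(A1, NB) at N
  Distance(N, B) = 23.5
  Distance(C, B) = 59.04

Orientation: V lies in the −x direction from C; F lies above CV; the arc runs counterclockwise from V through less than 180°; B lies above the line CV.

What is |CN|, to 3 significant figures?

40.7

Checks: |FN| = 6.900 ✓; ∠(FN, NB) = 90.00° ✓; |NB| = 23.50 ✓; |CB| = 59.04 ✓.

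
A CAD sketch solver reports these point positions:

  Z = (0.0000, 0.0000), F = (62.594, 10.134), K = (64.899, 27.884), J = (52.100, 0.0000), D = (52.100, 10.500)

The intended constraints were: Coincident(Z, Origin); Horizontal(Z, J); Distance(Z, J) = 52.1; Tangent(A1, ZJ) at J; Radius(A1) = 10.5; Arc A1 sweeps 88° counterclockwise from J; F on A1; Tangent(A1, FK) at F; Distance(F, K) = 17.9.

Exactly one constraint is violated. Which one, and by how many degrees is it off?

Tangent(A1, FK) at F — off by 5.40°.

Z = (0.00, 0.00) ✓; Z.y = 0.00, J.y = 0.00 ✓; |ZJ| = 52.10 ✓; ∠(DJ, JZ) = 90.00° ✓; |DJ| = 10.50 ✓; bearing(D→F) − bearing(D→J) = 88.00° ✓; |DF| = 10.50 ✓; ∠(DF, FK) = 95.40° ✗; |FK| = 17.90 ✓.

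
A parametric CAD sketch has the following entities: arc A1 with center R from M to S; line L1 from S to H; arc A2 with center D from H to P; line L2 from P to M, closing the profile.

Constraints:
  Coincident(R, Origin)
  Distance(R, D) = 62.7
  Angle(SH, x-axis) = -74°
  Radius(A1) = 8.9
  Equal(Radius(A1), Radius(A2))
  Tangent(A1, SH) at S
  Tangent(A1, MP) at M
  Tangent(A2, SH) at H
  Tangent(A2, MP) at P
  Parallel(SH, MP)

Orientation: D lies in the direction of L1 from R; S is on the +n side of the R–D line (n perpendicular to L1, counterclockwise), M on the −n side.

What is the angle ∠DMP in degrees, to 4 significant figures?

8.079°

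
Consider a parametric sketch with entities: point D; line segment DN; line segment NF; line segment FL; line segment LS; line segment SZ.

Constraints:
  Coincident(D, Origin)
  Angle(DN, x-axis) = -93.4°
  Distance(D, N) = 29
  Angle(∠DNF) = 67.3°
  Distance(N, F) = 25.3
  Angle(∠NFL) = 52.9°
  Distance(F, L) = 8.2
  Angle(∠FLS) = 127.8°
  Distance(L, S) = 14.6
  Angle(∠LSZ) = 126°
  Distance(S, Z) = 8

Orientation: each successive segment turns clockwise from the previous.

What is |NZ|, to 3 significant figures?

1.02

D is at the origin; DN runs at -93.4° with length 29.0, so N = (-1.72, -28.9). ∠DNF = 67.3° gives NF at 154° from the x-axis; with |NF| = 25.3, F = (-24.4, -17.8). ∠NFL = 52.9° gives FL at 26.8° from the x-axis; with |FL| = 8.2, L = (-17.1, -14.1). ∠FLS = 127.8° gives LS at -25.4° from the x-axis; with |LS| = 14.6, S = (-3.93, -20.4). ∠LSZ = 126.0° gives SZ at -79.4° from the x-axis; with |SZ| = 8.0, Z = (-2.46, -28.2). Then |NZ| = |Z − N| = 1.02.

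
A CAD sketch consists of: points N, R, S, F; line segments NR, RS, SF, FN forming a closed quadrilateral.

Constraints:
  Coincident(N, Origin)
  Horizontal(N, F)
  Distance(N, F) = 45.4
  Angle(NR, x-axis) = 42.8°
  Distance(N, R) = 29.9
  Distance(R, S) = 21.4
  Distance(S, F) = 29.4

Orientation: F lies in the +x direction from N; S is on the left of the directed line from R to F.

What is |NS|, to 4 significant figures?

50.65

Checks: |RS| = 21.40 ✓; |SF| = 29.40 ✓.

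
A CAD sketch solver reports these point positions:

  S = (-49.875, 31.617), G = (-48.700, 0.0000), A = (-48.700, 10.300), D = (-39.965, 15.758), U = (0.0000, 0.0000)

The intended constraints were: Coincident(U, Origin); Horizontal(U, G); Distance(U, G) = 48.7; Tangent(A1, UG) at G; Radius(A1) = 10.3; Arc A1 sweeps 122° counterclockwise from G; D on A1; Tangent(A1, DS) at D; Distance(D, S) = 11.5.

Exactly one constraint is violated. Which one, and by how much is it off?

Distance(D, S) = 11.5 — off by 7.20.

U = (0.00, 0.00) ✓; U.y = 0.00, G.y = 0.00 ✓; |UG| = 48.70 ✓; ∠(AG, GU) = 90.00° ✓; |AG| = 10.30 ✓; bearing(A→D) − bearing(A→G) = 122.0° ✓; |AD| = 10.30 ✓; ∠(AD, DS) = 90.00° ✓; |DS| = 18.70 ✗.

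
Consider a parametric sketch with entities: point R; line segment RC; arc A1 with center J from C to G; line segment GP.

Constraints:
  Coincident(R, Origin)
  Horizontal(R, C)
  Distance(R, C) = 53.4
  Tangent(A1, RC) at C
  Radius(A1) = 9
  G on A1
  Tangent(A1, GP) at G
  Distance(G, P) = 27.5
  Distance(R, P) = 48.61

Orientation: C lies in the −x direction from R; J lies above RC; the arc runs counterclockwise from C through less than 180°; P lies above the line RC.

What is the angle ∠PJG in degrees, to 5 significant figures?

71.878°

R is at the origin; RC is horizontal with |RC| = 53.4 and C on the −x side, so C = (-53.400, 0.0000). The tangent condition forces JC to be normal to RC, so J = C + (0, 9) = (-53.400, 9.0000). Since JG ⟂ GP (tangency), |JP| = √(9.0² + 27.5²) = 28.935 regardless of where G sits on A1. So P lies on both circle(R, 48.61) and circle(J, 28.935); the above-RC intersection is P = (-36.294, 32.337). G is the foot of the tangent from P: G = (-44.846, 6.2010).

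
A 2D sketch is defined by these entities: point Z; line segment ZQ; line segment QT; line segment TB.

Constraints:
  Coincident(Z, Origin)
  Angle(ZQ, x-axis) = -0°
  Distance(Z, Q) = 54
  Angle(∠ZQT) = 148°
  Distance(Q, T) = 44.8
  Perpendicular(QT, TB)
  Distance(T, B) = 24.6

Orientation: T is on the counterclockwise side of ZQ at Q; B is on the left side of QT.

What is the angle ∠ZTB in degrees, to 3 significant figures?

72.5°

Z is at the origin; ZQ runs at -0.0° with length 54.0, so Q = 54.0·(cos -0.0°, sin -0.0°) = (54.0, -0.00). ∠ZQT = 148.0°, so QT runs at -0.0° + (180° − 148.0°) = 32.0° from the x-axis; with |QT| = 44.8, T = Q + 44.8·(cos 32.0°, sin 32.0°) = (92.0, 23.7). QT is perpendicular to TB; with |TB| = 24.6 on the left of QT, B = T + 24.6·(-0.530, 0.848) = (79.0, 44.6). Then cos ∠ZTB = TZ·TB / (|TZ||TB|), giving 72.5°.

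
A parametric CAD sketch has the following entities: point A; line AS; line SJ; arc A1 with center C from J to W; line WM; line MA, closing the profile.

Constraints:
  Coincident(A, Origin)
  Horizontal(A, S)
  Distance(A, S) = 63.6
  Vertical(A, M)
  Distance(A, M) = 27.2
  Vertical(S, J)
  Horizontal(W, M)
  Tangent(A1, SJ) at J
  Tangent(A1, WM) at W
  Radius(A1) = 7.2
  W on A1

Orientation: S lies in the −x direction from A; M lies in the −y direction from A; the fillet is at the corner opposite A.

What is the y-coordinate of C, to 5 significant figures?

-20.000

A is at the origin; A and S share the same y with |AS| = 63.6 and S on the −x side, so S = (-63.600, 0.0000). A and M share the same x with |AM| = 27.2 and M on the −y side, so M = (0.0000, -27.200). The virtual corner opposite A is at (-63.600, -27.200). The tangent condition forces CJ to be normal to SJ and A1 meets WM tangentially, so CW is at right angles to WM, with radius 7.2, so the center C sits 7.2 in from both sides at C = (-56.400, -20.000). So C.y = -20.000.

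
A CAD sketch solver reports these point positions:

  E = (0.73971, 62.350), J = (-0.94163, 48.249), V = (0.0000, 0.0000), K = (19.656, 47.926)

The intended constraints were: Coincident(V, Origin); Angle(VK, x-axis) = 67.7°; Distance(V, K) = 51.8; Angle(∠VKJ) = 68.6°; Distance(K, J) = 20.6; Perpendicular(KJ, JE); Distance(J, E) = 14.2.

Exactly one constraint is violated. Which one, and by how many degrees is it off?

Perpendicular(KJ, JE) — off by 5.90°.

V = (0.00, 0.00) ✓; VK at 67.70° ✓; |VK| = 51.80 ✓; ∠VKJ = 68.60° ✓; |KJ| = 20.60 ✓; ∠(KJ, JE) = 95.90° ✗; |JE| = 14.20 ✓.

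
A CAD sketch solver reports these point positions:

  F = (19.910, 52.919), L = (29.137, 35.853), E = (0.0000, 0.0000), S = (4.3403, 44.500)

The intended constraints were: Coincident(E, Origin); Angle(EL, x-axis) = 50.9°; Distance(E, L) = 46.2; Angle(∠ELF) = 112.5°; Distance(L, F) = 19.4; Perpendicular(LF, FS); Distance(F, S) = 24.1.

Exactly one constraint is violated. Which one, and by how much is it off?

Distance(F, S) = 24.1 — off by 6.40.

E = (0.00, 0.00) ✓; EL at 50.90° ✓; |EL| = 46.20 ✓; ∠ELF = 112.5° ✓; |LF| = 19.40 ✓; ∠(LF, FS) = 90.00° ✓; |FS| = 17.70 ✗.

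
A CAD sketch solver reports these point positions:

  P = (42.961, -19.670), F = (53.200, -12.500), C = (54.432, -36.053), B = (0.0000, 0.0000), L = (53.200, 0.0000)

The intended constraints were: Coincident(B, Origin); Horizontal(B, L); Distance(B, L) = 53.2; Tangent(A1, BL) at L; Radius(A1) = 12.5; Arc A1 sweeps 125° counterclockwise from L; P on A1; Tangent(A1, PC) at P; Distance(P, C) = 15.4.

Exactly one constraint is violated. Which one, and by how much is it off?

Distance(P, C) = 15.4 — off by 4.60.

B = (0.00, 0.00) ✓; B.y = 0.00, L.y = 0.00 ✓; |BL| = 53.20 ✓; ∠(FL, LB) = 90.00° ✓; |FL| = 12.50 ✓; bearing(F→P) − bearing(F→L) = 125.0° ✓; |FP| = 12.50 ✓; ∠(FP, PC) = 90.00° ✓; |PC| = 20.00 ✗.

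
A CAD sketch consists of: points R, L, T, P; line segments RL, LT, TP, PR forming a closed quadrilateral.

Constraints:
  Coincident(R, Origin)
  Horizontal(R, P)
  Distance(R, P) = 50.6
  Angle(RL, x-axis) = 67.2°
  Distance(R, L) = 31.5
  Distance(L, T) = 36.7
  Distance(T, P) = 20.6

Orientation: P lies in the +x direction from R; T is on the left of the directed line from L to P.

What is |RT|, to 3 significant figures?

52.1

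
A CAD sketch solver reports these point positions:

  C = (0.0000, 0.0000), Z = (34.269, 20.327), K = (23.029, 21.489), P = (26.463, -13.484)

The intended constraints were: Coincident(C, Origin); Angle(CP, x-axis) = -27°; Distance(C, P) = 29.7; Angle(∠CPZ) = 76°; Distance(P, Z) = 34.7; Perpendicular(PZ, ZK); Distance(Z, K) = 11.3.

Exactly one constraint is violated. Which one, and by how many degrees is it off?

Perpendicular(PZ, ZK) — off by 7.10°.

C = (0.00, 0.00) ✓; CP at -27.00° ✓; |CP| = 29.70 ✓; ∠CPZ = 76.00° ✓; |PZ| = 34.70 ✓; ∠(PZ, ZK) = 97.10° ✗; |ZK| = 11.30 ✓.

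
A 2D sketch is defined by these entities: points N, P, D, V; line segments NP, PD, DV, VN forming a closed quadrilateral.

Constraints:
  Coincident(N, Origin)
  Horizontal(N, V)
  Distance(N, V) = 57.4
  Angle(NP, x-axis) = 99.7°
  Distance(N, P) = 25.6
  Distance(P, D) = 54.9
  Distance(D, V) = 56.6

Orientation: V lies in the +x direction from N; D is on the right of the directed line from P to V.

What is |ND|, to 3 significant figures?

29.4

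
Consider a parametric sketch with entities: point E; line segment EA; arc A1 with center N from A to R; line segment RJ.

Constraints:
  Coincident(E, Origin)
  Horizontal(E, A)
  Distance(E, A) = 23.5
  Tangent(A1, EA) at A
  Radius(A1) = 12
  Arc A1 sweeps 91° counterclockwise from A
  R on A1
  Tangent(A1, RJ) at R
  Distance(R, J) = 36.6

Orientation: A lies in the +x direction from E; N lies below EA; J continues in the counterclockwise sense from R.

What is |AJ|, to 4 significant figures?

50.11

E is at the origin; EA is horizontal with |EA| = 23.5 and A on the +x side, so A = (23.50, 0.000). Since A1 is tangent to EA there, NA ⟂ EA, so N = A + (0, -12) = (23.50, -12.00). On A1, A sits at bearing 90° from N; a 91° counterclockwise sweep puts R at bearing 181°, so R = N + 12.0·(cos 181°, sin 181°) = (11.50, -12.21). Tangency of A1 to RJ means the radius NR is perpendicular to RJ, so RJ runs along (−sin 181°, cos 181°); with |RJ| = 36.6, J = (12.14, -48.80). Then |AJ| = |J − A| = 50.11.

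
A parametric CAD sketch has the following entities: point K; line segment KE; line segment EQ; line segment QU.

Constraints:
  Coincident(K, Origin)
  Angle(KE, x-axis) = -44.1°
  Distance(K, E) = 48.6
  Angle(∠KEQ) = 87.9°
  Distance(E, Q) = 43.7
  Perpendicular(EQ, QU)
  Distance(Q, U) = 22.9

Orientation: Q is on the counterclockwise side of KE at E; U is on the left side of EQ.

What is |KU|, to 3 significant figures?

49.2

K is at the origin; KE runs at -44.1° with length 48.6, so E = 48.6·(cos -44.1°, sin -44.1°) = (34.9, -33.8). ∠KEQ = 87.9°, so EQ runs at -44.1° + (180° − 87.9°) = 48.0° from the x-axis; with |EQ| = 43.7, Q = E + 43.7·(cos 48.0°, sin 48.0°) = (64.1, -1.35). EQ ⟂ QU; with |QU| = 22.9 on the left of EQ, U = Q + 22.9·(-0.743, 0.669) = (47.1, 14.0). Then |KU| = |U − K| = 49.2.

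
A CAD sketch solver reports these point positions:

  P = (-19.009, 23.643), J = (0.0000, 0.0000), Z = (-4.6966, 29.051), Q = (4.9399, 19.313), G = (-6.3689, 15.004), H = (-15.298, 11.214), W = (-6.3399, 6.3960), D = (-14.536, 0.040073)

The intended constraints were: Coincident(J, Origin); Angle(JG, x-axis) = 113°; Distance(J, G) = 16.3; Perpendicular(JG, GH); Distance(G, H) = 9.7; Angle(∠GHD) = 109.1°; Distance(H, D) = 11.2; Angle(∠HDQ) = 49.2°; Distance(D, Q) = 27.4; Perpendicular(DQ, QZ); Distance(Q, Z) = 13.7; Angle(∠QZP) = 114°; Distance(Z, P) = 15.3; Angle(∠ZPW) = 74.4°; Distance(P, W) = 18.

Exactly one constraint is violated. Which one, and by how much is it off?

Distance(P, W) = 18 — off by 3.40.

J = (0.00, 0.00) ✓; JG at 113.0° ✓; |JG| = 16.30 ✓; ∠(JG, GH) = 90.00° ✓; |GH| = 9.700 ✓; ∠GHD = 109.1° ✓; |HD| = 11.20 ✓; ∠HDQ = 49.20° ✓; |DQ| = 27.40 ✓; ∠(DQ, QZ) = 90.00° ✓; |QZ| = 13.70 ✓; ∠QZP = 114.0° ✓; |ZP| = 15.30 ✓; ∠ZPW = 74.40° ✓; |PW| = 21.40 ✗.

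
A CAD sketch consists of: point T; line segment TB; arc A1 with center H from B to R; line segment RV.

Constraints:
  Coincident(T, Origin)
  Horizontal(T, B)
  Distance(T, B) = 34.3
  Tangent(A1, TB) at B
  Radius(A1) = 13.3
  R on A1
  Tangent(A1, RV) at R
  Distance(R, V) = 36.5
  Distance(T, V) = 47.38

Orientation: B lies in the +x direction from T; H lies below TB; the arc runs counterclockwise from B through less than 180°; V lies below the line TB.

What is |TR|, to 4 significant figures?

23.67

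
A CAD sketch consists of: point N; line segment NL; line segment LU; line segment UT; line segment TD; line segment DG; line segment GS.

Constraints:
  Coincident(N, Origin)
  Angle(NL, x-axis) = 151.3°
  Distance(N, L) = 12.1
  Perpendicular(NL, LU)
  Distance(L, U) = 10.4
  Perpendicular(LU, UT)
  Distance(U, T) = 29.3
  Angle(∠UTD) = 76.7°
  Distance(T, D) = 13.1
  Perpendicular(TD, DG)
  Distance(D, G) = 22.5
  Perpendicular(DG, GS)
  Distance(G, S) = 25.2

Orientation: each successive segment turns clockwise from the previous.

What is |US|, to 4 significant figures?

19.78

TD is perpendicular to DG, so DG runs at 138.0°; with |DG| = 22.5, G = (-5.405, 6.183). DG ⟂ GS, so GS runs at 48.00°; with |GS| = 25.2, S = (11.46, 24.91). Then |US| = |S − U| = 19.78.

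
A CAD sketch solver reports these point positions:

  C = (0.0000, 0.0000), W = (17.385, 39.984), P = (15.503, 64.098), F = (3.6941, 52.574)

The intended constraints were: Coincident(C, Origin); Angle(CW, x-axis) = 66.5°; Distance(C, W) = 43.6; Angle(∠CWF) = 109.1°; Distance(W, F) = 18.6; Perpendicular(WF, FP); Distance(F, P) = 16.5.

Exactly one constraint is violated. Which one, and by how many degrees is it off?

Perpendicular(WF, FP) — off by 3.10°.

C = (0.00, 0.00) ✓; CW at 66.50° ✓; |CW| = 43.60 ✓; ∠CWF = 109.1° ✓; |WF| = 18.60 ✓; ∠(WF, FP) = 93.10° ✗; |FP| = 16.50 ✓.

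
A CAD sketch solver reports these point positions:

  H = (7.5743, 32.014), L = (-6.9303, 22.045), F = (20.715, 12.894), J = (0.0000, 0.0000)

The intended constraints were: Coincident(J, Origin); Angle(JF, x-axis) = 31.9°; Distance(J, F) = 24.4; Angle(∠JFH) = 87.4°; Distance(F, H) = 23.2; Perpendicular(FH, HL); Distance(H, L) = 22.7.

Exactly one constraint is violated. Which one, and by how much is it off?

Distance(H, L) = 22.7 — off by 5.10.

J = (0.00, 0.00) ✓; JF at 31.90° ✓; |JF| = 24.40 ✓; ∠JFH = 87.40° ✓; |FH| = 23.20 ✓; ∠(FH, HL) = 90.00° ✓; |HL| = 17.60 ✗.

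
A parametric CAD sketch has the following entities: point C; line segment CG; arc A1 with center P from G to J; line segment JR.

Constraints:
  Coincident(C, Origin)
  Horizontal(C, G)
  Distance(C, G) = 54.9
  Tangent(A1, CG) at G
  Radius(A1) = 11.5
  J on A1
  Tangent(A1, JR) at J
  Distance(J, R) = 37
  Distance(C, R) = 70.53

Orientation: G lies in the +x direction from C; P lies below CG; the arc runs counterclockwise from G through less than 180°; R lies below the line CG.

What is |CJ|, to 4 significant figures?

45.59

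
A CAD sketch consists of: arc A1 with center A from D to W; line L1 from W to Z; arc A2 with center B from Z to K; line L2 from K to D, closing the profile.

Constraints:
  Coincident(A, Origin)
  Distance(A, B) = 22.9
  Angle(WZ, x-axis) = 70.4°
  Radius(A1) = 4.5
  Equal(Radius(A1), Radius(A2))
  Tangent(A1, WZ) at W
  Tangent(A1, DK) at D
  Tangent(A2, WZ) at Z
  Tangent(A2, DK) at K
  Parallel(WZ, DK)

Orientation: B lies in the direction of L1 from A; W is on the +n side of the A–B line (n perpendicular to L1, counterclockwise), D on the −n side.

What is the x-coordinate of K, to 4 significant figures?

11.92

Tangency of A1 to both parallel lines with radius 4.5 puts W and D at A ± 4.5·n: W = (-4.239, 1.510), D = (4.239, -1.510). Equal radii place Z and K the same way about B: Z = B + 4.5·n = (3.443, 23.08), K = B − 4.5·n = (11.92, 20.06). So K.x = 11.92.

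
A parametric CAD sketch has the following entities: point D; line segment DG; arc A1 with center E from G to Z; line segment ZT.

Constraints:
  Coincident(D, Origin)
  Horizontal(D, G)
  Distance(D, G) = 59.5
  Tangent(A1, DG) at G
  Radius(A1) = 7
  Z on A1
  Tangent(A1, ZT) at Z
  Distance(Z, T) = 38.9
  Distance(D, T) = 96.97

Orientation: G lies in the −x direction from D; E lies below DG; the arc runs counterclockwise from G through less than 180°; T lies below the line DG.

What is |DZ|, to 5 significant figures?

64.306

Checks: ∠(EG, GD) = 90.00° ✓; |EZ| = 7.000 ✓; ∠(EZ, ZT) = 90.00° ✓; |ZT| = 38.90 ✓; |DT| = 96.97 ✓.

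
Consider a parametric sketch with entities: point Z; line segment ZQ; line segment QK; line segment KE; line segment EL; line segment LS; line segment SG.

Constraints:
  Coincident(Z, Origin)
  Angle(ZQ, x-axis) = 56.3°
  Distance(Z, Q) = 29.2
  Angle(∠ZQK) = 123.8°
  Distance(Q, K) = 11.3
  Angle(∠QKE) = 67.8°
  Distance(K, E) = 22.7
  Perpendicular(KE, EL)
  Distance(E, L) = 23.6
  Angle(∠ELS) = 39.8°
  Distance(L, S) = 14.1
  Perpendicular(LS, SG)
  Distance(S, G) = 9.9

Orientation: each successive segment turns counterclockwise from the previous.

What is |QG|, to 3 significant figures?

17.5

∠ELS = 39.8° gives LS at 94.9° from the x-axis; with |LS| = 14.1, S = (11.1, 16.0). The perpendicularity gives SG at right angles to LS, so SG runs at -175°; with |SG| = 9.9, G = (1.27, 15.2). Then |QG| = |G − Q| = 17.5.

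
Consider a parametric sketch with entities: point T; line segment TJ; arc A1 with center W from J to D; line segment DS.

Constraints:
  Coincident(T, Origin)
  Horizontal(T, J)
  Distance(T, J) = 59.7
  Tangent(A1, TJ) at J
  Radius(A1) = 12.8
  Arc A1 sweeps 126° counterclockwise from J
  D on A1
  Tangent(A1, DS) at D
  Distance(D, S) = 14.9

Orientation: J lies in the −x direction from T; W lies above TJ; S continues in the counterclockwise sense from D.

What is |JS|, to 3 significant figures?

32.4

T is at the origin; TJ is horizontal with |TJ| = 59.7 and J on the −x side, so J = (-59.7, 0.00). Tangency of A1 to TJ means the radius WJ is perpendicular to TJ, so W = J + (0, 12.8) = (-59.7, 12.8). On A1, J sits at bearing -90° from W; a 126° counterclockwise sweep puts D at bearing 36°, so D = W + 12.8·(cos 36°, sin 36°) = (-49.3, 20.3). Tangency of A1 to DS means the radius WD is perpendicular to DS, so DS runs along (−sin 36°, cos 36°); with |DS| = 14.9, S = (-58.1, 32.4). Then |JS| = |S − J| = 32.4.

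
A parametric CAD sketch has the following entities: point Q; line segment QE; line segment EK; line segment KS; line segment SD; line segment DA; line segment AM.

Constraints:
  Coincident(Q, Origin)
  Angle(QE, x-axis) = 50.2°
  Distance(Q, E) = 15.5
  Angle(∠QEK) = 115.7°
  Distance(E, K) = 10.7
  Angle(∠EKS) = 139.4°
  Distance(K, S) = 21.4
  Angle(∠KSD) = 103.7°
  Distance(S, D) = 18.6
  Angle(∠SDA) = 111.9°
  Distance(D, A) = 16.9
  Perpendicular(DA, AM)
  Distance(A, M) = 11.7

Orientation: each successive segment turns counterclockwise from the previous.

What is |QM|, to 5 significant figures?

10.039

∠SDA = 111.9° gives DA at -60.500° from the x-axis; with |DA| = 16.9, A = (-17.208, 1.4099). DA is perpendicular to AM, so AM runs at 29.500°; with |AM| = 11.7, M = (-7.0253, 7.1712). Then |QM| = |M − Q| = 10.039.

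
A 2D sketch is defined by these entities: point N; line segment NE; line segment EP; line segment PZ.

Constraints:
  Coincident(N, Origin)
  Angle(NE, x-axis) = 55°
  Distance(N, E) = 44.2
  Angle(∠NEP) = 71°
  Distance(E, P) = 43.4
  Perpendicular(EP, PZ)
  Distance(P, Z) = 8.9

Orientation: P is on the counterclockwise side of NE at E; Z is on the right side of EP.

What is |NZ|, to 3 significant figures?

58.4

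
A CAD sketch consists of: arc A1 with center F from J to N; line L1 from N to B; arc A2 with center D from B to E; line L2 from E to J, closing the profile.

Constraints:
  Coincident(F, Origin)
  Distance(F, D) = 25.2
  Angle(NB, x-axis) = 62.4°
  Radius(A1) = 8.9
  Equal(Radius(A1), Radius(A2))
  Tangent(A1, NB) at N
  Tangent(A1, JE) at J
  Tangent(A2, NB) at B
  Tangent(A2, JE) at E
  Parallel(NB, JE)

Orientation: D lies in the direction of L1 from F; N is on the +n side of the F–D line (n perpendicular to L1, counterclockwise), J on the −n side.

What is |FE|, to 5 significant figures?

26.725

The slot axis is L1's direction at 62.4°, so u = (cos 62.4°, sin 62.4°) = (0.46330, 0.88620) and n = (−sin 62.4°, cos 62.4°) = (-0.88620, 0.46330). F is at the origin and D lies 25.2 along u from F, so D = 25.2·u = (11.675, 22.332). Tangency of A1 to both parallel lines with radius 8.9 puts N and J at F ± 8.9·n: N = (-7.8872, 4.1233), J = (7.8872, -4.1233). Equal radii place B and E the same way about D: B = D + 8.9·n = (3.7878, 26.456), E = D − 8.9·n = (19.562, 18.209). Then |FE| = |E − F| = 26.725.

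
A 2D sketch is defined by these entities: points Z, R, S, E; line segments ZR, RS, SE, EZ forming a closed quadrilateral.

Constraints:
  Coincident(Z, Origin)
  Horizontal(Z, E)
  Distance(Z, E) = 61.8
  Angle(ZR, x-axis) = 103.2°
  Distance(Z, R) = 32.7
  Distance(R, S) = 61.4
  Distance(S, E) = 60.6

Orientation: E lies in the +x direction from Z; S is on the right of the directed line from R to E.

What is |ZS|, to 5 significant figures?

28.717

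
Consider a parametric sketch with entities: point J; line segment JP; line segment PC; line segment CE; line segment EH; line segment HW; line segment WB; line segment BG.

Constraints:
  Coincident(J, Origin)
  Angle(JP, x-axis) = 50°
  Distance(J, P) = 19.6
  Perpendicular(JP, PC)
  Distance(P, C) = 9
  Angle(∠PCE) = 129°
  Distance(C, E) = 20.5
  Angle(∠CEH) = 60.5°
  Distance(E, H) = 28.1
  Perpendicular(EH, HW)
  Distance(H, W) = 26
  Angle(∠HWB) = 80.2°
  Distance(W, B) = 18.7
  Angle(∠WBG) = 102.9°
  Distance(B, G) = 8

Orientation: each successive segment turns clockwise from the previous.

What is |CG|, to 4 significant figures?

3.132

J is at the origin; JP runs at 50.0° with length 19.6, so P = (12.60, 15.01). JP ⟂ PC, so PC runs at -40.00°; with |PC| = 9.0, C = (19.49, 9.229). ∠PCE = 129.0° gives CE at -91.00° from the x-axis; with |CE| = 20.5, E = (19.14, -11.27). ∠CEH = 60.5° gives EH at 149.5° from the x-axis; with |EH| = 28.1, H = (-5.077, 2.994). EH is perpendicular to HW, so HW runs at 59.50°; with |HW| = 26.0, W = (8.119, 25.40). ∠HWB = 80.2° gives WB at -40.30° from the x-axis; with |WB| = 18.7, B = (22.38, 13.30). ∠WBG = 102.9° gives BG at -117.4° from the x-axis; with |BG| = 8.0, G = (18.70, 6.199). Then |CG| = |G − C| = 3.132.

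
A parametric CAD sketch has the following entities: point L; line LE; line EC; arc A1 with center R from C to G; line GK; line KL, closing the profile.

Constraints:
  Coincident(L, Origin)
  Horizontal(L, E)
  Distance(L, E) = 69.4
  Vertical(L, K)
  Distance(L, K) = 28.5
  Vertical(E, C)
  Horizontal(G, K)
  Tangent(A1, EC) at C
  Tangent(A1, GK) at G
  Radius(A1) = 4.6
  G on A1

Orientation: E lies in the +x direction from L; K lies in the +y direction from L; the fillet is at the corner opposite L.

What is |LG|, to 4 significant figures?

70.79

L is at the origin; L and E share the same y with |LE| = 69.4 and E on the +x side, so E = (69.40, 0.000). LK is vertical with |LK| = 28.5 and K on the +y side, so K = (0.000, 28.50). The virtual corner opposite L is at (69.40, 28.50). The tangent condition forces RC to be normal to EC and the tangent condition forces RG to be normal to GK, with radius 4.6, so the center R sits 4.6 in from both sides at R = (64.80, 23.90). That places the tangent points at C = (69.40, 23.90) on EC and G = (64.80, 28.50) on GK. Then |LG| = |G − L| = 70.79.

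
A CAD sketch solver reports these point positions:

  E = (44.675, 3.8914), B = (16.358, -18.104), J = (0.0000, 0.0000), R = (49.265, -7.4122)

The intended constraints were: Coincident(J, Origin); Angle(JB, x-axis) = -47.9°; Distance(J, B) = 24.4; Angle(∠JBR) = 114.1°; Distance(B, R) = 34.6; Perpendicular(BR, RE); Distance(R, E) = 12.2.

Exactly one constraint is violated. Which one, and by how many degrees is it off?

Perpendicular(BR, RE) — off by 4.10°.

J = (0.00, 0.00) ✓; JB at -47.90° ✓; |JB| = 24.40 ✓; ∠JBR = 114.1° ✓; |BR| = 34.60 ✓; ∠(BR, RE) = 94.10° ✗; |RE| = 12.20 ✓.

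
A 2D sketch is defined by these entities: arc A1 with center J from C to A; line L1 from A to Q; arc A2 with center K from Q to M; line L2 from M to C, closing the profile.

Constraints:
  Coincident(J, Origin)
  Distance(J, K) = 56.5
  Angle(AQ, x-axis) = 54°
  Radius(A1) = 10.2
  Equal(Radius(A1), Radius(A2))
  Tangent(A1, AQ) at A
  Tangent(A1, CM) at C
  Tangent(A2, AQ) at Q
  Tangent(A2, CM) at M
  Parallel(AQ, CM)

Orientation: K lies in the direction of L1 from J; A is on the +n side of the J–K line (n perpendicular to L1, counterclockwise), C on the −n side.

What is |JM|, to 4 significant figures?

57.41

Tangency of A1 to both parallel lines with radius 10.2 puts A and C at J ± 10.2·n: A = (-8.252, 5.995), C = (8.252, -5.995). Equal radii place Q and M the same way about K: Q = K + 10.2·n = (24.96, 51.70), M = K − 10.2·n = (41.46, 39.71). Then |JM| = |M − J| = 57.41.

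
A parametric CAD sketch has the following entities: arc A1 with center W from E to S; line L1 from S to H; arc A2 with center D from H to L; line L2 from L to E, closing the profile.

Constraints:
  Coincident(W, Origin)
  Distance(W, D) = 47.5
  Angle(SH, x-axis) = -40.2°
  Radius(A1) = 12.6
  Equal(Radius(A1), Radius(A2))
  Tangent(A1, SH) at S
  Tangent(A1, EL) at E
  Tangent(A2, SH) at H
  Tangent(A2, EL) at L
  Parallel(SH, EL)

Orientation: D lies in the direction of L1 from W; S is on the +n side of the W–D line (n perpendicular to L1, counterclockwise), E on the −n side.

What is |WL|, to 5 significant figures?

49.143

Tangency of A1 to both parallel lines with radius 12.6 puts S and E at W ± 12.6·n: S = (8.1328, 9.6238), E = (-8.1328, -9.6238). Equal radii place H and L the same way about D: H = D + 12.6·n = (44.413, -21.035), L = D − 12.6·n = (28.148, -40.283). Then |WL| = |L − W| = 49.143.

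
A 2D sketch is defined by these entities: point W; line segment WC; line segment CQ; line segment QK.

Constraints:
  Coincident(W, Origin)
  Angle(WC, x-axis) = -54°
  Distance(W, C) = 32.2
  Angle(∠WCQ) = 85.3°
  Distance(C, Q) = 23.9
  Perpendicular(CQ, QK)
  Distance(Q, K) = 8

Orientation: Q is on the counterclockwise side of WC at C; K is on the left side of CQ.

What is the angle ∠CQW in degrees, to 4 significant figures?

56.47°

W is at the origin; WC runs at -54.0° with length 32.2, so C = 32.2·(cos -54.0°, sin -54.0°) = (18.93, -26.05). ∠WCQ = 85.3°, so CQ runs at -54.0° + (180° − 85.3°) = 40.70° from the x-axis; with |CQ| = 23.9, Q = C + 23.9·(cos 40.70°, sin 40.70°) = (37.05, -10.47). Then cos ∠CQW = QC·QW / (|QC||QW|), giving 56.47°.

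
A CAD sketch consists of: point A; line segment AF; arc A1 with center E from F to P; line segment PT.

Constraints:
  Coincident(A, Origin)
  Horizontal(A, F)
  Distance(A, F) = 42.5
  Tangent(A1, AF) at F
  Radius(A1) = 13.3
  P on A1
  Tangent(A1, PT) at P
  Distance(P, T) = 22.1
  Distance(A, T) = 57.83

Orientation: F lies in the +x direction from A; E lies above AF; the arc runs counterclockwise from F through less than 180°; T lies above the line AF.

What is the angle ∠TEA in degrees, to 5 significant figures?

107.63°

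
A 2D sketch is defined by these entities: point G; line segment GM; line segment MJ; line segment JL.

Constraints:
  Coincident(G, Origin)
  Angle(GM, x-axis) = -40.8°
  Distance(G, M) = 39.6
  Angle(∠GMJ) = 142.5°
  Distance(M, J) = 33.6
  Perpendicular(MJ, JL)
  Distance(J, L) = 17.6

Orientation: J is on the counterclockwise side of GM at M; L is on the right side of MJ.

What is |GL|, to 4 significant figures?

77.24

∠GMJ = 142.5°, so MJ runs at -40.8° + (180° − 142.5°) = -3.300° from the x-axis; with |MJ| = 33.6, J = M + 33.6·(cos -3.300°, sin -3.300°) = (63.52, -27.81). The perpendicularity gives JL at right angles to MJ; with |JL| = 17.6 on the right of MJ, L = J + 17.6·(-0.05756, -0.9983) = (62.51, -45.38). Then |GL| = |L − G| = 77.24.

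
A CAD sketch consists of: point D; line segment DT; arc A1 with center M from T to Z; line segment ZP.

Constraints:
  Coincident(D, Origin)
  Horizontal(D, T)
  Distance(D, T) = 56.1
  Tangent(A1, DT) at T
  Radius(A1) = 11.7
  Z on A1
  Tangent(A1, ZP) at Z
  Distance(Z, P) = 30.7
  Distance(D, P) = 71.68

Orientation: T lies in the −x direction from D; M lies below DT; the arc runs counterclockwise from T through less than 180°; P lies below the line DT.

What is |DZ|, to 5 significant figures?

68.888

Checks: |MZ| = 11.70 ✓; ∠(MZ, ZP) = 90.00° ✓; |ZP| = 30.70 ✓; |DP| = 71.68 ✓.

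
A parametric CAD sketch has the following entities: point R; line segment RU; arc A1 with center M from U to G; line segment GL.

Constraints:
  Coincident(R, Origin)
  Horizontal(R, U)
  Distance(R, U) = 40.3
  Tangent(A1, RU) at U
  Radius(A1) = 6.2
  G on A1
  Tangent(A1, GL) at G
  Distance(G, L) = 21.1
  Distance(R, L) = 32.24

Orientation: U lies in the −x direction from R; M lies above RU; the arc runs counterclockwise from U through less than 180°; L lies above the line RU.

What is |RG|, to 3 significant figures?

35.1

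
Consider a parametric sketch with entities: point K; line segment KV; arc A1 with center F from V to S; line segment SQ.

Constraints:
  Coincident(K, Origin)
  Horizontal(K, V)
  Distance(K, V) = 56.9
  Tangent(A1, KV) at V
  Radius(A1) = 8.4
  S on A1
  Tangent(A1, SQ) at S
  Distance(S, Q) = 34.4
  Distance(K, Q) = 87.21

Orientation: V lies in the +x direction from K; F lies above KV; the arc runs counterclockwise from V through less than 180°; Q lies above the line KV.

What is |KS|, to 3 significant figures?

64.6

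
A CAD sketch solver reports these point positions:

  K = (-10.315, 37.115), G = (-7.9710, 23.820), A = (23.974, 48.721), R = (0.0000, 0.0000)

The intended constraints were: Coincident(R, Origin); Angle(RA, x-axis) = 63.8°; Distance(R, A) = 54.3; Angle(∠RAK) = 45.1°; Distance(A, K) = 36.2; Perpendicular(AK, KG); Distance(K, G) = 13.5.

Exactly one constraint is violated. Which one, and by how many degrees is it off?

Perpendicular(AK, KG) — off by 8.70°.

R = (0.00, 0.00) ✓; RA at 63.80° ✓; |RA| = 54.30 ✓; ∠RAK = 45.10° ✓; |AK| = 36.20 ✓; ∠(AK, KG) = 81.30° ✗; |KG| = 13.50 ✓.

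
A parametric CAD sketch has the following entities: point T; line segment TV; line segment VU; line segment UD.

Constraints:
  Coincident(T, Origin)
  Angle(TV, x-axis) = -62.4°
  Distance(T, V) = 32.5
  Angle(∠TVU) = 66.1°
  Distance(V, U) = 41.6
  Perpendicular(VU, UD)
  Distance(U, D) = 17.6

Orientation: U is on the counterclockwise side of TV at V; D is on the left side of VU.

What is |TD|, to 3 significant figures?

30.9

∠TVU = 66.1°, so VU runs at -62.4° + (180° − 66.1°) = 51.5° from the x-axis; with |VU| = 41.6, U = V + 41.6·(cos 51.5°, sin 51.5°) = (41.0, 3.75). VU ⟂ UD; with |UD| = 17.6 on the left of VU, D = U + 17.6·(-0.783, 0.623) = (27.2, 14.7). Then |TD| = |D − T| = 30.9.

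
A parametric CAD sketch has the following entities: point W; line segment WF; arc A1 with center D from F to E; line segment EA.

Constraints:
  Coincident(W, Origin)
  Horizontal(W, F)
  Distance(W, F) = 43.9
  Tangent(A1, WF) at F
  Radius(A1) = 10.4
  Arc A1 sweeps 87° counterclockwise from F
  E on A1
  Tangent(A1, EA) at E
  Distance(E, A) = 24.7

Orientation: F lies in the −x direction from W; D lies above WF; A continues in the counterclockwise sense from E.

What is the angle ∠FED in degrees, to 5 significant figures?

46.500°

A1 meets WF tangentially, so DF is at right angles to WF, so D = F + (0, 10.4) = (-43.900, 10.400). On A1, F sits at bearing -90° from D; an 87° counterclockwise sweep puts E at bearing -3°, so E = D + 10.4·(cos -3°, sin -3°) = (-33.514, 9.8557). Then cos ∠FED = EF·ED / (|EF||ED|), giving 46.500°.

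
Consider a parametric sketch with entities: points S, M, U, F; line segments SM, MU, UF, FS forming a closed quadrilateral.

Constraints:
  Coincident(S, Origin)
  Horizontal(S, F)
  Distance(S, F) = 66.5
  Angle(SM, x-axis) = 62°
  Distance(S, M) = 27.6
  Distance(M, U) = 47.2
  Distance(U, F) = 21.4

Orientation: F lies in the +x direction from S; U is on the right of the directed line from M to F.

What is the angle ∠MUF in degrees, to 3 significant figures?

113°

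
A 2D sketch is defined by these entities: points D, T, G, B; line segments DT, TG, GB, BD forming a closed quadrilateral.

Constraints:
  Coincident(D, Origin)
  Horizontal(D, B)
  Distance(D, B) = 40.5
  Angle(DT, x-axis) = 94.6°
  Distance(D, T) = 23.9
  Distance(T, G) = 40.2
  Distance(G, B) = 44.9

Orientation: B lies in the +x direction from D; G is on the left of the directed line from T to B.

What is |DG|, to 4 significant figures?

55.01

Checks: |TG| = 40.20 ✓; |GB| = 44.90 ✓.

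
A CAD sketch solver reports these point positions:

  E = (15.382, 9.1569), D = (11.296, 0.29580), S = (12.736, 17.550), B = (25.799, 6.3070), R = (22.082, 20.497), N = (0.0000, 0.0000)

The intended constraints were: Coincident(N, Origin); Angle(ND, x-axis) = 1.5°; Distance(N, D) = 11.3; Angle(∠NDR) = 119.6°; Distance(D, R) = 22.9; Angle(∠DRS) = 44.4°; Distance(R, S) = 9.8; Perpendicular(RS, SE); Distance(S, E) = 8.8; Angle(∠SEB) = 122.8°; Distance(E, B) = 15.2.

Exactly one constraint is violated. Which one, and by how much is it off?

Distance(E, B) = 15.2 — off by 4.40.

N = (0.00, 0.00) ✓; ND at 1.500° ✓; |ND| = 11.30 ✓; ∠NDR = 119.6° ✓; |DR| = 22.90 ✓; ∠DRS = 44.40° ✓; |RS| = 9.800 ✓; ∠(RS, SE) = 90.00° ✓; |SE| = 8.800 ✓; ∠SEB = 122.8° ✓; |EB| = 10.80 ✗.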